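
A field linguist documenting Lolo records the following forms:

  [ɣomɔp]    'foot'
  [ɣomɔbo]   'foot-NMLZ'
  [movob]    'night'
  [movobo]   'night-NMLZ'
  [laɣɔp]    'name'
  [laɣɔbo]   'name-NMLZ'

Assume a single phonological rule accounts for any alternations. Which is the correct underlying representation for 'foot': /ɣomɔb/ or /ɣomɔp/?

In [ɣomɔp] and [ɣomɔbo] the final segment of 'foot' alternates: [p] ~ [b].
The stem 'night' ([movob], [movobo]) shows [b] unchanged in both environments, so [b] cannot be basic with [p] derived in isolation.
Therefore /p/ is basic and [b] is derived by intervocalic voicing (voiceless stops become voiced between vowels).

/ɣomɔp/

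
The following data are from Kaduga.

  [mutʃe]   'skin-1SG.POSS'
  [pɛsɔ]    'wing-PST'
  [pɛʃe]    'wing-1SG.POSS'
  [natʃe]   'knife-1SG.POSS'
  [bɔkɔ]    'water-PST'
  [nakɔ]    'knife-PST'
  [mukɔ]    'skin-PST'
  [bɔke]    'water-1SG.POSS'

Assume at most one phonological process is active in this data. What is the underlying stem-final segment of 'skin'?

In [mutʃe] and [mukɔ] the final segment of 'skin' alternates: [tʃ] ~ [k].
If /k/ were underlying and a rule turned it into [tʃ] before the 1SG.POSS suffix, 'water' would also alternate; but it has [k] in both [bɔke] and [bɔkɔ].
The alternation reflects depalatalization: palato-alveolar /tʃ/ and /ʃ/ become [k] and [s] when no front vowel follows. /tʃ/ is underlying.

/tʃ/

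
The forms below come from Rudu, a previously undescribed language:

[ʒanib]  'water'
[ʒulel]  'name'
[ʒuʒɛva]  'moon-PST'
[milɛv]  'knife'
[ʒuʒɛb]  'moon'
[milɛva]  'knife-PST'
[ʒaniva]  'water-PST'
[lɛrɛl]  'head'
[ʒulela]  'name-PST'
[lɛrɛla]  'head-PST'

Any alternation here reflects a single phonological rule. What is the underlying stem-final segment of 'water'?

/b/

The root 'water' surfaces as [ʒanib] and [ʒaniva], with a stem-final [b] ~ [v] alternation.
Compare 'knife', with invariant [v] in [milɛv] and [milɛva]: an analysis with underlying /v/ and a rule producing [b] in isolation would wrongly predict alternation here too.
The alternation reflects intervocalic spirantization: voiced stops become fricatives between vowels. /b/ is underlying.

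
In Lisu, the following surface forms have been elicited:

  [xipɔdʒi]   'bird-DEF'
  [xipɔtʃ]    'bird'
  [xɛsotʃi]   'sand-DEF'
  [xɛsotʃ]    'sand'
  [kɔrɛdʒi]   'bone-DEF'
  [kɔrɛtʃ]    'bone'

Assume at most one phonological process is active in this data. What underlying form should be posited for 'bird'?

/xipɔdʒ/

The root 'bird' surfaces as [xipɔdʒi] and [xipɔtʃ], with a stem-final [dʒ] ~ [tʃ] alternation.
Compare 'sand', with invariant [tʃ] in [xɛsotʃi] and [xɛsotʃ]: an analysis with underlying /tʃ/ and a rule producing [dʒ] before the DEF suffix would wrongly predict alternation here too.
Therefore /dʒ/ is basic and [tʃ] is derived by word-final obstruent devoicing (voiced obstruents become voiceless word-finally).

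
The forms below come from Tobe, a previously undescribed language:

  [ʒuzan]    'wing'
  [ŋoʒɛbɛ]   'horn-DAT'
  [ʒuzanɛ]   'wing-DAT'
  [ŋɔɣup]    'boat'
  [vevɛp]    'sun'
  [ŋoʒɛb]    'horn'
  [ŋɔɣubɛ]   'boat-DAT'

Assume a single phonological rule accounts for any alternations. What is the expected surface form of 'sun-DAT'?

The stem for 'boat' ends in [b] in [ŋɔɣubɛ] but [p] in [ŋɔɣup].
The stem 'horn' ([ŋoʒɛbɛ], [ŋoʒɛb]) shows [b] unchanged in both environments, so [b] cannot be basic with [p] derived in isolation.
Therefore /p/ is basic and [b] is derived by intervocalic voicing (voiceless stops become voiced between vowels).
The one attested form of 'sun', [vevɛp], shows underlying /vevɛp/. Applying the same rule between vowels gives [vevɛbɛ].

[vevɛbɛ]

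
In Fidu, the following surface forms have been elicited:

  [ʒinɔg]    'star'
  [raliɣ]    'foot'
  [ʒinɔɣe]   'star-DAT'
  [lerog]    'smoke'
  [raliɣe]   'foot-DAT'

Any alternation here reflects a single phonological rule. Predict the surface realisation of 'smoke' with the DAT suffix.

The root 'star' surfaces as [ʒinɔɣe] and [ʒinɔg], with a stem-final [ɣ] ~ [g] alternation.
If /ɣ/ were underlying and a rule turned it into [g] in isolation, 'foot' would also alternate; but it has [ɣ] in both [raliɣe] and [raliɣ].
So /g/ is underlying, and a rule of intervocalic spirantization — voiced stops become fricatives between vowels — gives [ɣ].
The one attested form of 'smoke', [lerog], shows underlying /lerog/. Applying the same rule between vowels gives [leroɣe].

[leroɣe]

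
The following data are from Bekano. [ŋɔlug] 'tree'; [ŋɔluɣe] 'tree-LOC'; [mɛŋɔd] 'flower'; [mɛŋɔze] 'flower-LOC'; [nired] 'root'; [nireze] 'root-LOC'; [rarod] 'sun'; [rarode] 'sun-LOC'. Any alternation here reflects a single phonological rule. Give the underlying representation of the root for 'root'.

/nirez/

The root 'root' surfaces as [nired] and [nireze], with a stem-final [d] ~ [z] alternation.
But 'sun' keeps [d] in both environments ([rarod], [rarode]), so there is no rule changing /d/ to [z] before the LOC suffix.
So /z/ is underlying, and a rule of word-final hardening — voiced fricatives become stops word-finally — gives [d].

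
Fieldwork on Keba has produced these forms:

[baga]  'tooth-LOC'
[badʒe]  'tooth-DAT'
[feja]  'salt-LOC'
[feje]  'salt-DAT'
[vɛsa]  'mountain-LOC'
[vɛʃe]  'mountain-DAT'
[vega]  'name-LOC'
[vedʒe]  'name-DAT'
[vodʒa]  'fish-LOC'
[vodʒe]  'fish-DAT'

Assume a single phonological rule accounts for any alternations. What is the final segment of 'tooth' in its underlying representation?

The stem for 'tooth' ends in [g] in [baga] but [dʒ] in [badʒe].
But 'fish' keeps [dʒ] in both environments ([vodʒa], [vodʒe]), so there is no rule changing /dʒ/ to [g] before the LOC suffix.
So /g/ is underlying, and a rule of palatalization before a front vowel — /g/ and /s/ become palato-alveolar [dʒ] and [ʃ] before a front vowel — gives [dʒ].

/g/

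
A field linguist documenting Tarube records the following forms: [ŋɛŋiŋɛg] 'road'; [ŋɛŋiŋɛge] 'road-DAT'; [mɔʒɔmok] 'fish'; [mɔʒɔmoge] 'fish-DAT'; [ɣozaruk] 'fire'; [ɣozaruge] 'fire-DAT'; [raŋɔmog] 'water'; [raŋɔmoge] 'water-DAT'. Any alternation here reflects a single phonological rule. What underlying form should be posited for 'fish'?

'fish' shows [k] ~ [g] at the end of the stem ([mɔʒɔmok] vs [mɔʒɔmoge]).
The stem 'water' ([raŋɔmog], [raŋɔmoge]) shows [g] unchanged in both environments, so [g] cannot be basic with [k] derived in isolation.
So /k/ is underlying, and a rule of intervocalic voicing — voiceless stops become voiced between vowels — gives [g].

/mɔʒɔmok/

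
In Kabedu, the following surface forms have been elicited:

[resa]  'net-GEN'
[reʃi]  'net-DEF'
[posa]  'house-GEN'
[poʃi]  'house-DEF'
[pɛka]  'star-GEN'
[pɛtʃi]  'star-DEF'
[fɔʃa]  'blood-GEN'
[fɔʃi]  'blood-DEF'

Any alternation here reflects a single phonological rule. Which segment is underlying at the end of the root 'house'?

'house' shows [s] ~ [ʃ] at the end of the stem ([posa] vs [poʃi]).
If /ʃ/ were underlying and a rule turned it into [s] before the GEN suffix, 'blood' would also alternate; but it has [ʃ] in both [fɔʃa] and [fɔʃi].
The alternation reflects palatalization before a front vowel: /k/ and /s/ become palato-alveolar [tʃ] and [ʃ] before a front vowel. /s/ is underlying.

/s/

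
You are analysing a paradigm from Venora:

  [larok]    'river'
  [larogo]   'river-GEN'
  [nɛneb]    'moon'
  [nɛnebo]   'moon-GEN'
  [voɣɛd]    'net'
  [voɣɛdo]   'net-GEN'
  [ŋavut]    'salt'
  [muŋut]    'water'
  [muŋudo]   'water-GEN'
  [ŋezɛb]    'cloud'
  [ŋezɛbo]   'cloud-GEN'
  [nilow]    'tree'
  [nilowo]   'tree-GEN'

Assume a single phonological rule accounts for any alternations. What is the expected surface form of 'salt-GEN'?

The root 'water' surfaces as [muŋut] and [muŋudo], with a stem-final [t] ~ [d] alternation.
Compare 'net', with invariant [d] in [voɣɛd] and [voɣɛdo]: an analysis with underlying /d/ and a rule producing [t] in isolation would wrongly predict alternation here too.
Therefore /t/ is basic and [d] is derived by intervocalic voicing (voiceless stops become voiced between vowels).
From [ŋavut] the stem 'salt' is /ŋavut/; between vowels this yields [ŋavudo].

[ŋavudo]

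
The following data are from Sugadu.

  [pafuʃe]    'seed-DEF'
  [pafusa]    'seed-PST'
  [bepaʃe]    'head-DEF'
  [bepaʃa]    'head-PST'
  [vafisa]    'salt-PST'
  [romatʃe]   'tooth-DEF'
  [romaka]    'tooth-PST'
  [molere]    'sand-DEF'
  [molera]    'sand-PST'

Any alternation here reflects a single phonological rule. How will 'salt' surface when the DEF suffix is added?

[vafiʃe]

The root 'seed' surfaces as [pafuʃe] and [pafusa], with a stem-final [ʃ] ~ [s] alternation.
The stem 'head' ([bepaʃe], [bepaʃa]) shows [ʃ] unchanged in both environments, so [ʃ] cannot be basic with [s] derived before the PST suffix.
Therefore /s/ is basic and [ʃ] is derived by palatalization before a front vowel (/k/ and /s/ become palato-alveolar [tʃ] and [ʃ] before a front vowel).
The one attested form of 'salt', [vafisa], shows underlying /vafis/. Applying the same rule before a front vowel gives [vafiʃe].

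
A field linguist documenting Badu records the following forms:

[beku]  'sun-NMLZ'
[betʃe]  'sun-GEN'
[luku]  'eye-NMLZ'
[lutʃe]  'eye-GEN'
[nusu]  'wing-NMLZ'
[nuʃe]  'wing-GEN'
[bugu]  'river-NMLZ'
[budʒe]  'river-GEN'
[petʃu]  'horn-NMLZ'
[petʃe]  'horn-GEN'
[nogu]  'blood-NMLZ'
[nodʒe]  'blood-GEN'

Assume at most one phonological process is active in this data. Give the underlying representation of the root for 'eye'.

'eye' shows [k] ~ [tʃ] at the end of the stem ([luku] vs [lutʃe]).
Compare 'horn', with invariant [tʃ] in [petʃu] and [petʃe]: an analysis with underlying /tʃ/ and a rule producing [k] before the NMLZ suffix would wrongly predict alternation here too.
Therefore /k/ is basic and [tʃ] is derived by palatalization before a front vowel (/k/, /g/ and /s/ become palato-alveolar [tʃ], [dʒ] and [ʃ] before a front vowel).

/luk/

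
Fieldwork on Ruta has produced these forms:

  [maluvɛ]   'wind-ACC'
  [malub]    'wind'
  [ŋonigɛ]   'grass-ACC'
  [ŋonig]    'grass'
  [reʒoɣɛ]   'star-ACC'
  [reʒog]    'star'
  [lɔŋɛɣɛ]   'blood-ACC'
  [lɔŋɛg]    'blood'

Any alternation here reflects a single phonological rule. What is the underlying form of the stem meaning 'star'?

'star' shows [ɣ] ~ [g] at the end of the stem ([reʒoɣɛ] vs [reʒog]).
Compare 'grass', with invariant [g] in [ŋonigɛ] and [ŋonig]: an analysis with underlying /g/ and a rule producing [ɣ] before the ACC suffix would wrongly predict alternation here too.
Therefore /ɣ/ is basic and [g] is derived by word-final hardening (voiced fricatives become stops word-finally).
Hence 'star' is /reʒoɣ/ underlyingly.

/reʒoɣ/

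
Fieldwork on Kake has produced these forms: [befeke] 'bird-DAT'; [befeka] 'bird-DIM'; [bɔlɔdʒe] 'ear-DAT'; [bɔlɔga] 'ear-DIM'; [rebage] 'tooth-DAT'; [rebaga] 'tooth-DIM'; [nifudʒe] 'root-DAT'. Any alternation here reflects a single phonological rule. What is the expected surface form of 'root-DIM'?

In [bɔlɔdʒe] and [bɔlɔga] the final segment of 'ear' alternates: [dʒ] ~ [g].
Compare 'tooth', with invariant [g] in [rebage] and [rebaga]: an analysis with underlying /g/ and a rule producing [dʒ] before the DAT suffix would wrongly predict alternation here too.
The underlying segment must be /dʒ/; palato-alveolar /dʒ/ becomes [g] when no front vowel follows, yielding [g] there.
The one attested form of 'root', [nifudʒe], shows underlying /nifudʒ/. Applying the same rule when no front vowel follows gives [nifuga].

[nifuga]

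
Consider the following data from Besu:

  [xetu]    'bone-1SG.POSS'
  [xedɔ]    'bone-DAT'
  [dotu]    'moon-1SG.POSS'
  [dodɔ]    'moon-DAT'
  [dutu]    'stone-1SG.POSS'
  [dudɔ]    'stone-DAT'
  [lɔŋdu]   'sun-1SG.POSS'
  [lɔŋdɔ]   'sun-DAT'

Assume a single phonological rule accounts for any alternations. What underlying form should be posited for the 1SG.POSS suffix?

/-tu/

The 1SG.POSS suffix surfaces as [-du] and [-tu], depending on the final segment of the stem.
The DAT suffix, which begins with [d], is invariant after every stem; so [d] is not altered by any rule here.
The 1SG.POSS suffix is therefore /-tu/ underlyingly, with post-nasal voicing: voiceless stops become voiced after a nasal.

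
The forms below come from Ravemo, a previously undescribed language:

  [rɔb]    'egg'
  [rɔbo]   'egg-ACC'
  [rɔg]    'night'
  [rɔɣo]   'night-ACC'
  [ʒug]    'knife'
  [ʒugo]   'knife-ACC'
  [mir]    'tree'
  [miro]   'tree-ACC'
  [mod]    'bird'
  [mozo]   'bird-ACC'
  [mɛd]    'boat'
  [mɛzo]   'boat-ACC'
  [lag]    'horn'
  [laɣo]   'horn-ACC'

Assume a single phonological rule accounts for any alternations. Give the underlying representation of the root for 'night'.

/rɔɣ/

'night' shows [g] ~ [ɣ] at the end of the stem ([rɔg] vs [rɔɣo]).
If /g/ were underlying and a rule turned it into [ɣ] before the ACC suffix, 'knife' would also alternate; but it has [g] in both [ʒug] and [ʒugo].
The alternation reflects word-final hardening: voiced fricatives become stops word-finally. /ɣ/ is underlying.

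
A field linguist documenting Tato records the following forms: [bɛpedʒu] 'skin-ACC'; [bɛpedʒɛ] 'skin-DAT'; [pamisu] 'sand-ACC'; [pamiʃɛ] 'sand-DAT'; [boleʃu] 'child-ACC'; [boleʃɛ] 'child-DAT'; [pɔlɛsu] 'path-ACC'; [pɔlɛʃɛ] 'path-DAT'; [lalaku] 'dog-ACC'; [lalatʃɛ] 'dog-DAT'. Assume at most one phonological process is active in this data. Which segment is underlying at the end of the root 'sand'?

'sand' shows [s] ~ [ʃ] at the end of the stem ([pamisu] vs [pamiʃɛ]).
If /ʃ/ were underlying and a rule turned it into [s] before the ACC suffix, 'child' would also alternate; but it has [ʃ] in both [boleʃu] and [boleʃɛ].
So /s/ is underlying, and a rule of palatalization before a front vowel — /k/ and /s/ become palato-alveolar [tʃ] and [ʃ] before a front vowel — gives [ʃ].

/s/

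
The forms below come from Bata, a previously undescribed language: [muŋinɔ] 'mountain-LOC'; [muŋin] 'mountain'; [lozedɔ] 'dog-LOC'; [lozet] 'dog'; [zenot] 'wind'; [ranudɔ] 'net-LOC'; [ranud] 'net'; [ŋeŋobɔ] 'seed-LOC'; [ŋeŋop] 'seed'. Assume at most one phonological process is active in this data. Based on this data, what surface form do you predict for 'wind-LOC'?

[zenodɔ]

The stem for 'dog' ends in [d] in [lozedɔ] but [t] in [lozet].
Compare 'net', with invariant [d] in [ranudɔ] and [ranud]: an analysis with underlying /d/ and a rule producing [t] in isolation would wrongly predict alternation here too.
The underlying segment must be /t/; voiceless stops become voiced between vowels, yielding [d] there.
The one attested form of 'wind', [zenot], shows underlying /zenot/. Applying the same rule between vowels gives [zenodɔ].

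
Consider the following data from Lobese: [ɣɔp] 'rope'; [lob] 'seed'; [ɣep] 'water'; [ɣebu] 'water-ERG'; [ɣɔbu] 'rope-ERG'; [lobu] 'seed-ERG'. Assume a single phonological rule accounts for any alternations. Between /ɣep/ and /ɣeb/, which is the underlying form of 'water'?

The root 'water' surfaces as [ɣep] and [ɣebu], with a stem-final [p] ~ [b] alternation.
The stem 'seed' ([lob], [lobu]) shows [b] unchanged in both environments, so [b] cannot be basic with [p] derived in isolation.
The underlying segment must be /p/; voiceless stops become voiced between vowels, yielding [b] there.

/ɣep/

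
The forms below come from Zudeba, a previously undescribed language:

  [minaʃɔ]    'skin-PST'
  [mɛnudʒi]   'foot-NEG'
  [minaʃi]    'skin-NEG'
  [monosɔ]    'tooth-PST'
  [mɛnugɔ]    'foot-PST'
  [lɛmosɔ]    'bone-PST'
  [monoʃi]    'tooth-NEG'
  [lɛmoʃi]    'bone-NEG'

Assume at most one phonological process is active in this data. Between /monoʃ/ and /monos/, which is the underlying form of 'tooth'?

The stem for 'tooth' ends in [s] in [monosɔ] but [ʃ] in [monoʃi].
The stem 'skin' ([minaʃɔ], [minaʃi]) shows [ʃ] unchanged in both environments, so [ʃ] cannot be basic with [s] derived before the PST suffix.
So /s/ is underlying, and a rule of palatalization before a front vowel — /g/ and /s/ become palato-alveolar [dʒ] and [ʃ] before a front vowel — gives [ʃ].

/monos/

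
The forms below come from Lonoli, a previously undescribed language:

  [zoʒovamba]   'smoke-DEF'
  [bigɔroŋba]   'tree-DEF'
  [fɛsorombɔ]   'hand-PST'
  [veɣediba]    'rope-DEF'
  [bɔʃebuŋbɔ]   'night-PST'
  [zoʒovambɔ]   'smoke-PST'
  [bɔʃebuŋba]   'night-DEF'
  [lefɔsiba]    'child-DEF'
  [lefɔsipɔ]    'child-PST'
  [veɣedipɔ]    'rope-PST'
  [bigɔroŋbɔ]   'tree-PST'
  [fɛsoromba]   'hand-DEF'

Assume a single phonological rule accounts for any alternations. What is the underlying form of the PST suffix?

The PST morpheme has two allomorphs, [-bɔ] and [-pɔ].
The DEF suffix, which begins with [b], is invariant after every stem; so [b] is not altered by any rule here.
So the underlying form is /-pɔ/, and voiceless stops become voiced after a nasal.

/-pɔ/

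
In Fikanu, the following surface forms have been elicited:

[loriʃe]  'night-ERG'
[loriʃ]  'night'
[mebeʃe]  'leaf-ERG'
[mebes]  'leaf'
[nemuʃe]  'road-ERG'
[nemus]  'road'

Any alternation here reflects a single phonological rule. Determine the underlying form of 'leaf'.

'leaf' shows [ʃ] ~ [s] at the end of the stem ([mebeʃe] vs [mebes]).
Compare 'night', with invariant [ʃ] in [loriʃe] and [loriʃ]: an analysis with underlying /ʃ/ and a rule producing [s] in isolation would wrongly predict alternation here too.
Therefore /s/ is basic and [ʃ] is derived by palatalization before a front vowel (/s/ becomes palato-alveolar [ʃ] before a front vowel).

/mebes/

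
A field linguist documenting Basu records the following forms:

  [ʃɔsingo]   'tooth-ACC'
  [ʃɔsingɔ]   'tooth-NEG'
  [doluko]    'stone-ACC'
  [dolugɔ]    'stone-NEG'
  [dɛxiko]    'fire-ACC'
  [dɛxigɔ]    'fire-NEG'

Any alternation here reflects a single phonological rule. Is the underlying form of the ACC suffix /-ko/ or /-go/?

The ACC morpheme has two allomorphs, [-go] and [-ko].
By contrast the NEG suffix keeps its initial [g] throughout — that segment must be underlying.
So the underlying form is /-ko/, and voiceless stops become voiced after a nasal.

/-ko/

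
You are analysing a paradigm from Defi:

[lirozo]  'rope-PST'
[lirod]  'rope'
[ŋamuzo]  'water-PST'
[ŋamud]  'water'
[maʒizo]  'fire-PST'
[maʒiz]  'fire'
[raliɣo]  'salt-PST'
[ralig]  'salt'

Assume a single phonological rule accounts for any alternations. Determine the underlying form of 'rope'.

/lirod/

The root 'rope' surfaces as [lirozo] and [lirod], with a stem-final [z] ~ [d] alternation.
Compare 'fire', with invariant [z] in [maʒizo] and [maʒiz]: an analysis with underlying /z/ and a rule producing [d] in isolation would wrongly predict alternation here too.
The alternation reflects intervocalic spirantization: voiced stops become fricatives between vowels. /d/ is underlying.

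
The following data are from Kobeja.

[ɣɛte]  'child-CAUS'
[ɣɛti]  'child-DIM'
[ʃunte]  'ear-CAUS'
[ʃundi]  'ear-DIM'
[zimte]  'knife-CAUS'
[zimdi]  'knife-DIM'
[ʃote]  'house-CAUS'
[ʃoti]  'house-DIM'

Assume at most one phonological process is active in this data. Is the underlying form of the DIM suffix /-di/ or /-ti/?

/-di/

The DIM morpheme has two allomorphs, [-di] and [-ti].
The CAUS suffix, which begins with [t], is invariant after every stem; so [t] is not altered by any rule here.
So the underlying form is /-di/, and voiced stops become voiceless after a vowel.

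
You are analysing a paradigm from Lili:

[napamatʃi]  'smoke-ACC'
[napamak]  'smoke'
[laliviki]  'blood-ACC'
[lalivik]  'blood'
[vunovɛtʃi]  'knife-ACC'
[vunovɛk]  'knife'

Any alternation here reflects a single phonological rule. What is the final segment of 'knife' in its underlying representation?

/tʃ/

'knife' shows [tʃ] ~ [k] at the end of the stem ([vunovɛtʃi] vs [vunovɛk]).
Compare 'blood', with invariant [k] in [laliviki] and [lalivik]: an analysis with underlying /k/ and a rule producing [tʃ] before the ACC suffix would wrongly predict alternation here too.
So /tʃ/ is underlying, and a rule of depalatalization — palato-alveolar /tʃ/ becomes [k] when no front vowel follows — gives [k].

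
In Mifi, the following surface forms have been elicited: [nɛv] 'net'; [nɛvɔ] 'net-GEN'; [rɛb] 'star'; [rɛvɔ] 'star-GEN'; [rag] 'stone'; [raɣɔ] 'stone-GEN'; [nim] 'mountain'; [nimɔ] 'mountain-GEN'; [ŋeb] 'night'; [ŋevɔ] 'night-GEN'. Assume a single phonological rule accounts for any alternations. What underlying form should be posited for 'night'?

/ŋeb/

'night' shows [b] ~ [v] at the end of the stem ([ŋeb] vs [ŋevɔ]).
The stem 'net' ([nɛv], [nɛvɔ]) shows [v] unchanged in both environments, so [v] cannot be basic with [b] derived in isolation.
The alternation reflects intervocalic spirantization: voiced stops become fricatives between vowels. /b/ is underlying.
The underlying form of 'night' is therefore /ŋeb/.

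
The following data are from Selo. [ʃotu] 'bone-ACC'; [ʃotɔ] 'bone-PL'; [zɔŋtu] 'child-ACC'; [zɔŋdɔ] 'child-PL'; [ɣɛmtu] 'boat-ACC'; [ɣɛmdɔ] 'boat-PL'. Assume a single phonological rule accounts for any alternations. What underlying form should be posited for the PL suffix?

/-dɔ/

The PL morpheme has two allomorphs, [-dɔ] and [-tɔ].
The ACC suffix, which begins with [t], is invariant after every stem; so [t] is not altered by any rule here.
The PL suffix is therefore /-dɔ/ underlyingly, with post-vocalic devoicing: voiced stops become voiceless after a vowel.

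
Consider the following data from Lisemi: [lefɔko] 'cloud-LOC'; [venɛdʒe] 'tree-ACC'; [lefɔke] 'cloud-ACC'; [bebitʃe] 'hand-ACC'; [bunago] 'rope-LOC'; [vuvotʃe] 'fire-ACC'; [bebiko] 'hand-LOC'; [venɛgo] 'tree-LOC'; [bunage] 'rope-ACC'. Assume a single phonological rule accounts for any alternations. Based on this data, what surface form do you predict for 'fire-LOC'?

[vuvoko]

In [bebitʃe] and [bebiko] the final segment of 'hand' alternates: [tʃ] ~ [k].
Compare 'cloud', with invariant [k] in [lefɔke] and [lefɔko]: an analysis with underlying /k/ and a rule producing [tʃ] before the ACC suffix would wrongly predict alternation here too.
So /tʃ/ is underlying, and a rule of depalatalization — palato-alveolar /tʃ/ and /dʒ/ become [k] and [g] when no front vowel follows — gives [k].
From [vuvotʃe] the stem 'fire' is /vuvotʃ/; when no front vowel follows this yields [vuvoko].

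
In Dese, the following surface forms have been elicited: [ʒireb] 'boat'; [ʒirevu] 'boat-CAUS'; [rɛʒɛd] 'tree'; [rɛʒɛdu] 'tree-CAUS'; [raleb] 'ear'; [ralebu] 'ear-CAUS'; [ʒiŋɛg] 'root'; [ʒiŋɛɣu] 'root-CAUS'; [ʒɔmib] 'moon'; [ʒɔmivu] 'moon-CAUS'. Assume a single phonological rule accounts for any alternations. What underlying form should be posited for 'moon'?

/ʒɔmiv/

The root 'moon' surfaces as [ʒɔmib] and [ʒɔmivu], with a stem-final [b] ~ [v] alternation.
But 'ear' keeps [b] in both environments ([raleb], [ralebu]), so there is no rule changing /b/ to [v] before the CAUS suffix.
So /v/ is underlying, and a rule of word-final hardening — voiced fricatives become stops word-finally — gives [b].
Hence 'moon' is /ʒɔmiv/ underlyingly.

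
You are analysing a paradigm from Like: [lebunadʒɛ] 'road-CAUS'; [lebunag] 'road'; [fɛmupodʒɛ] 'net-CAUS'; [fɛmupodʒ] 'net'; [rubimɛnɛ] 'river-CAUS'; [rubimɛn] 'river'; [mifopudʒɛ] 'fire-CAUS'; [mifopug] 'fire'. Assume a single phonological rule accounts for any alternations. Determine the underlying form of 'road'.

/lebunag/

The stem for 'road' ends in [dʒ] in [lebunadʒɛ] but [g] in [lebunag].
But 'net' keeps [dʒ] in both environments ([fɛmupodʒɛ], [fɛmupodʒ]), so there is no rule changing /dʒ/ to [g] in isolation.
The alternation reflects palatalization before a front vowel: /g/ becomes palato-alveolar [dʒ] before a front vowel. /g/ is underlying.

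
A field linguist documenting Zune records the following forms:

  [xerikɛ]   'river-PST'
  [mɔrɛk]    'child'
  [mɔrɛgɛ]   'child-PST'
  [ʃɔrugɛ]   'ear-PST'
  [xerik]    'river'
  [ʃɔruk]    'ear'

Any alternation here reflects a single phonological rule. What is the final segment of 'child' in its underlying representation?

The stem for 'child' ends in [k] in [mɔrɛk] but [g] in [mɔrɛgɛ].
Compare 'river', with invariant [k] in [xerik] and [xerikɛ]: an analysis with underlying /k/ and a rule producing [g] before the PST suffix would wrongly predict alternation here too.
The alternation reflects word-final obstruent devoicing: voiced obstruents become voiceless word-finally. /g/ is underlying.

/g/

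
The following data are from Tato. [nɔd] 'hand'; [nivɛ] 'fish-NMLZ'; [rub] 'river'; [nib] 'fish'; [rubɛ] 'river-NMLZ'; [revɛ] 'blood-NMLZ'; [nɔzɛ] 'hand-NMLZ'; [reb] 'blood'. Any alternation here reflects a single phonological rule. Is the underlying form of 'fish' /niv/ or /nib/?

/niv/

In [nib] and [nivɛ] the final segment of 'fish' alternates: [b] ~ [v].
The stem 'river' ([rub], [rubɛ]) shows [b] unchanged in both environments, so [b] cannot be basic with [v] derived before the NMLZ suffix.
Therefore /v/ is basic and [b] is derived by word-final hardening (voiced fricatives become stops word-finally).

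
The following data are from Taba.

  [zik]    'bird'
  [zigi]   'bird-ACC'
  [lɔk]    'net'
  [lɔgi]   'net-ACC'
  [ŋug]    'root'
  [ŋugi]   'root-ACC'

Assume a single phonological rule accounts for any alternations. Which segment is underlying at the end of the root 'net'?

The root 'net' surfaces as [lɔk] and [lɔgi], with a stem-final [k] ~ [g] alternation.
If /g/ were underlying and a rule turned it into [k] in isolation, 'root' would also alternate; but it has [g] in both [ŋug] and [ŋugi].
Therefore /k/ is basic and [g] is derived by intervocalic voicing (voiceless stops become voiced between vowels).

/k/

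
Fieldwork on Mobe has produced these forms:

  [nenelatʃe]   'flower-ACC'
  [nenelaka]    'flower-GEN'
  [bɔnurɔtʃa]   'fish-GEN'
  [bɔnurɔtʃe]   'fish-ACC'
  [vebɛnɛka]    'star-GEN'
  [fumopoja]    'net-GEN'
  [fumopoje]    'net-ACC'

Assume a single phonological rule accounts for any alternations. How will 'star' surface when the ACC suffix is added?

[vebɛnɛtʃe]

In [nenelaka] and [nenelatʃe] the final segment of 'flower' alternates: [k] ~ [tʃ].
If /tʃ/ were underlying and a rule turned it into [k] before the GEN suffix, 'fish' would also alternate; but it has [tʃ] in both [bɔnurɔtʃa] and [bɔnurɔtʃe].
The underlying segment must be /k/; /k/ becomes palato-alveolar [tʃ] before a front vowel, yielding [tʃ] there.
From [vebɛnɛka] the stem 'star' is /vebɛnɛk/; before a front vowel this yields [vebɛnɛtʃe].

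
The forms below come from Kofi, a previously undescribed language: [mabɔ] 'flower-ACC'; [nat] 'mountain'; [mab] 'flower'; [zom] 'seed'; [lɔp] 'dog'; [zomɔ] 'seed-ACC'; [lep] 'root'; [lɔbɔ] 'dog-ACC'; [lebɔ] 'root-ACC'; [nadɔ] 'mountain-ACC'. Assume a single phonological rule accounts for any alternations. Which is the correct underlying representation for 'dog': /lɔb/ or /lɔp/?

'dog' shows [p] ~ [b] at the end of the stem ([lɔp] vs [lɔbɔ]).
The stem 'flower' ([mab], [mabɔ]) shows [b] unchanged in both environments, so [b] cannot be basic with [p] derived in isolation.
The underlying segment must be /p/; voiceless stops become voiced between vowels, yielding [b] there.

/lɔp/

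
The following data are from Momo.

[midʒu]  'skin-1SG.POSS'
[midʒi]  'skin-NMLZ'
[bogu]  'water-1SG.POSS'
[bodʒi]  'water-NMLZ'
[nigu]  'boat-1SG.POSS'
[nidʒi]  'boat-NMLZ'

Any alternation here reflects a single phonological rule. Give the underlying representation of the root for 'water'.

The root 'water' surfaces as [bogu] and [bodʒi], with a stem-final [g] ~ [dʒ] alternation.
But 'skin' keeps [dʒ] in both environments ([midʒu], [midʒi]), so there is no rule changing /dʒ/ to [g] before the 1SG.POSS suffix.
So /g/ is underlying, and a rule of palatalization before a front vowel — /g/ becomes palato-alveolar [dʒ] before a front vowel — gives [dʒ].
Hence 'water' is /bog/ underlyingly.

/bog/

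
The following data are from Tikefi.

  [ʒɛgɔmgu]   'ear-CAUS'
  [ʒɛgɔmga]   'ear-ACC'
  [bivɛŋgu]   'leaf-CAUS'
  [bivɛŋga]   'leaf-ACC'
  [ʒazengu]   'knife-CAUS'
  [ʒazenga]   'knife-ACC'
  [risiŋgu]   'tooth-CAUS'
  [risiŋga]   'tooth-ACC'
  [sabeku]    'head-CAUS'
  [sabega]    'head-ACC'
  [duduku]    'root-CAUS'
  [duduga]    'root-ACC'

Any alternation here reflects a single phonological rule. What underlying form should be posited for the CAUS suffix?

The CAUS morpheme has two allomorphs, [-gu] and [-ku].
By contrast the ACC suffix keeps its initial [g] throughout — that segment must be underlying.
The CAUS suffix is therefore /-ku/ underlyingly, with post-nasal voicing: voiceless stops become voiced after a nasal.

/-ku/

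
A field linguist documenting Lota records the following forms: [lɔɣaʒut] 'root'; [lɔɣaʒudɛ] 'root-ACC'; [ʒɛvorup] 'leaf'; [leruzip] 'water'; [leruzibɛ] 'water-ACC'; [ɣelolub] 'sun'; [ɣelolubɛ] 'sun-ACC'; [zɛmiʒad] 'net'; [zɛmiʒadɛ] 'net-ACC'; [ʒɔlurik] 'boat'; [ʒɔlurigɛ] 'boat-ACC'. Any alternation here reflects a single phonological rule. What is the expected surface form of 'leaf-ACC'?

[ʒɛvorubɛ]

'water' shows [p] ~ [b] at the end of the stem ([leruzip] vs [leruzibɛ]).
If /b/ were underlying and a rule turned it into [p] in isolation, 'sun' would also alternate; but it has [b] in both [ɣelolub] and [ɣelolubɛ].
So /p/ is underlying, and a rule of intervocalic voicing — voiceless stops become voiced between vowels — gives [b].
From [ʒɛvorup] the stem 'leaf' is /ʒɛvorup/; between vowels this yields [ʒɛvorubɛ].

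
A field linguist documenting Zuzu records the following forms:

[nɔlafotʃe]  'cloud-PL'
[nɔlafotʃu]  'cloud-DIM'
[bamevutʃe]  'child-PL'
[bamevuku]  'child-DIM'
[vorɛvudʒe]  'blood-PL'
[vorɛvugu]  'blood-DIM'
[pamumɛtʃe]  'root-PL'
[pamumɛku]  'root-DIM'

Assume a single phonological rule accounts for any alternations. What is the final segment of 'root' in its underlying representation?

/k/

The stem for 'root' ends in [tʃ] in [pamumɛtʃe] but [k] in [pamumɛku].
The stem 'cloud' ([nɔlafotʃe], [nɔlafotʃu]) shows [tʃ] unchanged in both environments, so [tʃ] cannot be basic with [k] derived before the DIM suffix.
The underlying segment must be /k/; /k/ and /g/ become palato-alveolar [tʃ] and [dʒ] before a front vowel, yielding [tʃ] there.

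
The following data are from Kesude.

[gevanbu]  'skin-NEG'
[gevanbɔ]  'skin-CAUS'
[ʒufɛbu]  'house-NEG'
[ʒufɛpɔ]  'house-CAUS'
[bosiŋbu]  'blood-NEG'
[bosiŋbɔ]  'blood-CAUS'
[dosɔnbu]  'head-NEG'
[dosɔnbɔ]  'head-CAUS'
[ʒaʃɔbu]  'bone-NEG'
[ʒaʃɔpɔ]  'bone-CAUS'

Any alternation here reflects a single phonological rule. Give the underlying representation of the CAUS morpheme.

The CAUS morpheme has two allomorphs, [-bɔ] and [-pɔ].
The NEG suffix, which begins with [b], is invariant after every stem; so [b] is not altered by any rule here.
The CAUS suffix is therefore /-pɔ/ underlyingly, with post-nasal voicing: voiceless stops become voiced after a nasal.

/-pɔ/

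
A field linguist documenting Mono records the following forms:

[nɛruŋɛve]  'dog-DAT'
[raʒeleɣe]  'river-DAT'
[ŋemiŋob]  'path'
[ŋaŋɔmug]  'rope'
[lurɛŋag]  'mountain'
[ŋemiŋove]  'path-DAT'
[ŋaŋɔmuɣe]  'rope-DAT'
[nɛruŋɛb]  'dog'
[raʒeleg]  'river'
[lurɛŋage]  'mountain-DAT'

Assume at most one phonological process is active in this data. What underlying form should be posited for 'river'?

In [raʒeleɣe] and [raʒeleg] the final segment of 'river' alternates: [ɣ] ~ [g].
Compare 'mountain', with invariant [g] in [lurɛŋage] and [lurɛŋag]: an analysis with underlying /g/ and a rule producing [ɣ] before the DAT suffix would wrongly predict alternation here too.
The alternation reflects word-final hardening: voiced fricatives become stops word-finally. /ɣ/ is underlying.
So 'river' = /raʒeleɣ/.

/raʒeleɣ/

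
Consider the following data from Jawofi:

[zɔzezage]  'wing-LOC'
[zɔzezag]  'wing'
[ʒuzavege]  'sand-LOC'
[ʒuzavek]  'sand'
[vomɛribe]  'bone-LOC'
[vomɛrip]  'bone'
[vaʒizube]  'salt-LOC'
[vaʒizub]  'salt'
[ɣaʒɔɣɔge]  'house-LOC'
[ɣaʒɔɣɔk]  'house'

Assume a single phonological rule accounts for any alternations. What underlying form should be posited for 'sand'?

/ʒuzavek/

The root 'sand' surfaces as [ʒuzavege] and [ʒuzavek], with a stem-final [g] ~ [k] alternation.
Compare 'wing', with invariant [g] in [zɔzezage] and [zɔzezag]: an analysis with underlying /g/ and a rule producing [k] in isolation would wrongly predict alternation here too.
So /k/ is underlying, and a rule of intervocalic voicing — voiceless stops become voiced between vowels — gives [g].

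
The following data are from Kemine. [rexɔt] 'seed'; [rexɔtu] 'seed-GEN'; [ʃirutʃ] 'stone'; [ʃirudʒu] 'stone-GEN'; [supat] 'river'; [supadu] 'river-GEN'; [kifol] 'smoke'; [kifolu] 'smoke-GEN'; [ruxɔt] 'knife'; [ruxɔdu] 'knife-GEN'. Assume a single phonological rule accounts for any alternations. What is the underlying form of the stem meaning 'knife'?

In [ruxɔt] and [ruxɔdu] the final segment of 'knife' alternates: [t] ~ [d].
The stem 'seed' ([rexɔt], [rexɔtu]) shows [t] unchanged in both environments, so [t] cannot be basic with [d] derived before the GEN suffix.
The alternation reflects word-final obstruent devoicing: voiced obstruents become voiceless word-finally. /d/ is underlying.

/ruxɔd/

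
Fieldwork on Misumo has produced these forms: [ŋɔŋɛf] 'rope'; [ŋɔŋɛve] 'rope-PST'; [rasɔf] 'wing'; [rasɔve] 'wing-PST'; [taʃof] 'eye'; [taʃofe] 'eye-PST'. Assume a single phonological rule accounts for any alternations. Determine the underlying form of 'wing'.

/rasɔv/

'wing' shows [f] ~ [v] at the end of the stem ([rasɔf] vs [rasɔve]).
The stem 'eye' ([taʃof], [taʃofe]) shows [f] unchanged in both environments, so [f] cannot be basic with [v] derived before the PST suffix.
So /v/ is underlying, and a rule of word-final obstruent devoicing — voiced obstruents become voiceless word-finally — gives [f].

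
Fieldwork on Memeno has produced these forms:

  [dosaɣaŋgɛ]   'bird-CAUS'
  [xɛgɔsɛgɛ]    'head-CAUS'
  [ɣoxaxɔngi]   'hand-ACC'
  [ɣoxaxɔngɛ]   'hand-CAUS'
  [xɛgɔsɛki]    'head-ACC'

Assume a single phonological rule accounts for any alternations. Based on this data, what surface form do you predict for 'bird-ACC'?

[dosaɣaŋgi]

The ACC morpheme has two allomorphs, [-gi] and [-ki].
The CAUS suffix, which begins with [g], is invariant after every stem; so [g] is not altered by any rule here.
So the underlying form is /-ki/, and voiceless stops become voiced after a nasal.
After 'bird', which ends in a nasal, the suffix surfaces as [-gi], giving [dosaɣaŋgi].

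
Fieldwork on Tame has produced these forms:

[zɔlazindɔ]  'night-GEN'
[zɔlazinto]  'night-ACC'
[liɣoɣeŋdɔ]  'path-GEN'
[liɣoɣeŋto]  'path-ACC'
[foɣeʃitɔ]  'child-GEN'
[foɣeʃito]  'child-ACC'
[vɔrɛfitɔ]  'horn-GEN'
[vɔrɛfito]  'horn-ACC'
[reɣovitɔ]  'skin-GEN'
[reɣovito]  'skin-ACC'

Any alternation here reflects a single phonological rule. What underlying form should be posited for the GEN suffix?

/-dɔ/

The GEN morpheme has two allomorphs, [-dɔ] and [-tɔ].
By contrast the ACC suffix keeps its initial [t] throughout — that segment must be underlying.
The GEN suffix is therefore /-dɔ/ underlyingly, with post-vocalic devoicing: voiced stops become voiceless after a vowel.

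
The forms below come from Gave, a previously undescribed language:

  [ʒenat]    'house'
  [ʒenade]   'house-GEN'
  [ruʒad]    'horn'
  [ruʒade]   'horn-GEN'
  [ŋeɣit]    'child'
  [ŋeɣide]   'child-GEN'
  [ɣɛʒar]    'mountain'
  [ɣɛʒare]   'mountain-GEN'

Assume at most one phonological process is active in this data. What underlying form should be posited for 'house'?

/ʒenat/

'house' shows [t] ~ [d] at the end of the stem ([ʒenat] vs [ʒenade]).
But 'horn' keeps [d] in both environments ([ruʒad], [ruʒade]), so there is no rule changing /d/ to [t] in isolation.
The underlying segment must be /t/; voiceless stops become voiced between vowels, yielding [d] there.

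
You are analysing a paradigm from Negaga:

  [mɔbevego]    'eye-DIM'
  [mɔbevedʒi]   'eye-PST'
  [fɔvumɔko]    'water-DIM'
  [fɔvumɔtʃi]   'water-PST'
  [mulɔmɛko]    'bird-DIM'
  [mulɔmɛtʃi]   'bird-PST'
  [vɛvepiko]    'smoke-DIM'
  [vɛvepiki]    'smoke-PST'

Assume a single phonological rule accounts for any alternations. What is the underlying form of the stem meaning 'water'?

'water' shows [k] ~ [tʃ] at the end of the stem ([fɔvumɔko] vs [fɔvumɔtʃi]).
But 'smoke' keeps [k] in both environments ([vɛvepiko], [vɛvepiki]), so there is no rule changing /k/ to [tʃ] before the PST suffix.
Therefore /tʃ/ is basic and [k] is derived by depalatalization (palato-alveolar /tʃ/ and /dʒ/ become [k] and [g] when no front vowel follows).
The underlying form of 'water' is therefore /fɔvumɔtʃ/.

/fɔvumɔtʃ/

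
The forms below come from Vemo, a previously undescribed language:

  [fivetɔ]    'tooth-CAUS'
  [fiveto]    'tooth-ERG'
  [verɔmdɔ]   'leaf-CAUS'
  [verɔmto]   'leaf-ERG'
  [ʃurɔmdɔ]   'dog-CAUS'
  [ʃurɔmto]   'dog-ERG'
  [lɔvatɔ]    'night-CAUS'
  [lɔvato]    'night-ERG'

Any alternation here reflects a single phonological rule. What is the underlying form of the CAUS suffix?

The CAUS suffix surfaces as [-dɔ] and [-tɔ], depending on the final segment of the stem.
By contrast the ERG suffix keeps its initial [t] throughout — that segment must be underlying.
The CAUS suffix is therefore /-dɔ/ underlyingly, with post-vocalic devoicing: voiced stops become voiceless after a vowel.

/-dɔ/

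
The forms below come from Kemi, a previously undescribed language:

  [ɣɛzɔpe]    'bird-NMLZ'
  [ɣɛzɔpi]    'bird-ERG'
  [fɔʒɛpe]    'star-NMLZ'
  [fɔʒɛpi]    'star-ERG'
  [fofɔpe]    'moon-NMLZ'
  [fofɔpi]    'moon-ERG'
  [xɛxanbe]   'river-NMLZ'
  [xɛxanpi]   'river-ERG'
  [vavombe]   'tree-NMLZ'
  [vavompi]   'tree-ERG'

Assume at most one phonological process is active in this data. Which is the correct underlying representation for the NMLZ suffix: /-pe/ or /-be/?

/-be/

The NMLZ suffix surfaces as [-be] and [-pe], depending on the final segment of the stem.
By contrast the ERG suffix keeps its initial [p] throughout — that segment must be underlying.
The NMLZ suffix is therefore /-be/ underlyingly, with post-vocalic devoicing: voiced stops become voiceless after a vowel.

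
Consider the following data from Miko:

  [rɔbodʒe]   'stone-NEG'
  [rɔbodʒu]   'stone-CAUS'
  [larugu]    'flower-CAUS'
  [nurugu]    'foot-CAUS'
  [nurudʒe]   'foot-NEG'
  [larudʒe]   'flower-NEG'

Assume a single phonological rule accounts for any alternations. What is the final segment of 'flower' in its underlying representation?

/g/

The root 'flower' surfaces as [larudʒe] and [larugu], with a stem-final [dʒ] ~ [g] alternation.
Compare 'stone', with invariant [dʒ] in [rɔbodʒe] and [rɔbodʒu]: an analysis with underlying /dʒ/ and a rule producing [g] before the CAUS suffix would wrongly predict alternation here too.
Therefore /g/ is basic and [dʒ] is derived by palatalization before a front vowel (/g/ becomes palato-alveolar [dʒ] before a front vowel).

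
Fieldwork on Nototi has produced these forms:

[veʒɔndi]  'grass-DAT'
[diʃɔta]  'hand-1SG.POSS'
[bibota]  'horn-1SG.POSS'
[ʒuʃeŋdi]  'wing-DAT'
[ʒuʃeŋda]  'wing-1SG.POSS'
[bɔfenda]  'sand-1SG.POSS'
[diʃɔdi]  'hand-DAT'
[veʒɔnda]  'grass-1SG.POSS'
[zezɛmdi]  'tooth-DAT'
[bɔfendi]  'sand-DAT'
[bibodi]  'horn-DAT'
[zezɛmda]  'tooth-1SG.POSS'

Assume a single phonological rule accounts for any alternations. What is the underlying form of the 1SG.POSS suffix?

/-ta/

The 1SG.POSS suffix surfaces as [-da] and [-ta], depending on the final segment of the stem.
The DAT suffix, which begins with [d], is invariant after every stem; so [d] is not altered by any rule here.
The 1SG.POSS suffix is therefore /-ta/ underlyingly, with post-nasal voicing: voiceless stops become voiced after a nasal.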